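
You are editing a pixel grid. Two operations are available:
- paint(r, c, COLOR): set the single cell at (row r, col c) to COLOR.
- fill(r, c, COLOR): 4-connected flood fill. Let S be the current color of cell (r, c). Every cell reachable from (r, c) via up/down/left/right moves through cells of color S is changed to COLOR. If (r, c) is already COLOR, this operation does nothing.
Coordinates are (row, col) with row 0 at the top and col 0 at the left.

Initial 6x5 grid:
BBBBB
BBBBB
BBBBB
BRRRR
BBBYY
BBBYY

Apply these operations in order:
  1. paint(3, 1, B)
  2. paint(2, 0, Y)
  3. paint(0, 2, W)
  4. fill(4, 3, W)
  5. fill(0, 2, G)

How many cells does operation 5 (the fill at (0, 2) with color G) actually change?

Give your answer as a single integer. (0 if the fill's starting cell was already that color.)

After op 1 paint(3,1,B):
BBBBB
BBBBB
BBBBB
BBRRR
BBBYY
BBBYY
After op 2 paint(2,0,Y):
BBBBB
BBBBB
YBBBB
BBRRR
BBBYY
BBBYY
After op 3 paint(0,2,W):
BBWBB
BBBBB
YBBBB
BBRRR
BBBYY
BBBYY
After op 4 fill(4,3,W) [4 cells changed]:
BBWBB
BBBBB
YBBBB
BBRRR
BBBWW
BBBWW
After op 5 fill(0,2,G) [1 cells changed]:
BBGBB
BBBBB
YBBBB
BBRRR
BBBWW
BBBWW

Answer: 1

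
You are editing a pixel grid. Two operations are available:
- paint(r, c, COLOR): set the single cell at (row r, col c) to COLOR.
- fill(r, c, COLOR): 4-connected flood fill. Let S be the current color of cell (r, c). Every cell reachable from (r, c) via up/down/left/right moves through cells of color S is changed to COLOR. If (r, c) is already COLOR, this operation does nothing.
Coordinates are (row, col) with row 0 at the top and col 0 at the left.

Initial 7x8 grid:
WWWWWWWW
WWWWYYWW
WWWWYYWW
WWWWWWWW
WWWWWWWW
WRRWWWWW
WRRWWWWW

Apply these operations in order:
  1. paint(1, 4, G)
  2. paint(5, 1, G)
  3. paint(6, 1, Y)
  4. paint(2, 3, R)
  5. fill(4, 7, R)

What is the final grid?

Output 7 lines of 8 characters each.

Answer: RRRRRRRR
RRRRGYRR
RRRRYYRR
RRRRRRRR
RRRRRRRR
RGRRRRRR
RYRRRRRR

Derivation:
After op 1 paint(1,4,G):
WWWWWWWW
WWWWGYWW
WWWWYYWW
WWWWWWWW
WWWWWWWW
WRRWWWWW
WRRWWWWW
After op 2 paint(5,1,G):
WWWWWWWW
WWWWGYWW
WWWWYYWW
WWWWWWWW
WWWWWWWW
WGRWWWWW
WRRWWWWW
After op 3 paint(6,1,Y):
WWWWWWWW
WWWWGYWW
WWWWYYWW
WWWWWWWW
WWWWWWWW
WGRWWWWW
WYRWWWWW
After op 4 paint(2,3,R):
WWWWWWWW
WWWWGYWW
WWWRYYWW
WWWWWWWW
WWWWWWWW
WGRWWWWW
WYRWWWWW
After op 5 fill(4,7,R) [47 cells changed]:
RRRRRRRR
RRRRGYRR
RRRRYYRR
RRRRRRRR
RRRRRRRR
RGRRRRRR
RYRRRRRR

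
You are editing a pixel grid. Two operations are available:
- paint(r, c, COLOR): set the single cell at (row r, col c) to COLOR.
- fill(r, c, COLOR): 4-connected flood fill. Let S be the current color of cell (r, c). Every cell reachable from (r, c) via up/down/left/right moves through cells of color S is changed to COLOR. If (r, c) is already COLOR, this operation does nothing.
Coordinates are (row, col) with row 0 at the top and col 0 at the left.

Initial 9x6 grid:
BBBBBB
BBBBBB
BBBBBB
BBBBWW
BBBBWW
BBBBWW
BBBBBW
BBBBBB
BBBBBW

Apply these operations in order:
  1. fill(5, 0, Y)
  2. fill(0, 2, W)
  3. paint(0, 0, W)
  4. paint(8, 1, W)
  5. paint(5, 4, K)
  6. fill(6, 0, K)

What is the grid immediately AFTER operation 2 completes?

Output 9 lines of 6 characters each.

Answer: WWWWWW
WWWWWW
WWWWWW
WWWWWW
WWWWWW
WWWWWW
WWWWWW
WWWWWW
WWWWWW

Derivation:
After op 1 fill(5,0,Y) [46 cells changed]:
YYYYYY
YYYYYY
YYYYYY
YYYYWW
YYYYWW
YYYYWW
YYYYYW
YYYYYY
YYYYYW
After op 2 fill(0,2,W) [46 cells changed]:
WWWWWW
WWWWWW
WWWWWW
WWWWWW
WWWWWW
WWWWWW
WWWWWW
WWWWWW
WWWWWW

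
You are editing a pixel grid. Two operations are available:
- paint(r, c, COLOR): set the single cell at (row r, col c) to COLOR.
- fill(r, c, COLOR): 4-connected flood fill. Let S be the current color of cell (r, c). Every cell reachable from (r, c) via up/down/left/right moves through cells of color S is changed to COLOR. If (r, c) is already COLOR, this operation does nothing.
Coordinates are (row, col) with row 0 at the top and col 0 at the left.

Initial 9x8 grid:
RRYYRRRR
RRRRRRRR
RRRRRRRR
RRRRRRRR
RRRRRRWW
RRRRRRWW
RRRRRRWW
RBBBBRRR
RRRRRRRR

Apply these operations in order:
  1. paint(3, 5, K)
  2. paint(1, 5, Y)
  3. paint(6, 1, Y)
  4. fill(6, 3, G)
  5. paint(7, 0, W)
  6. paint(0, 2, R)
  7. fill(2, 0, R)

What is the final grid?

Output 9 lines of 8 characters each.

After op 1 paint(3,5,K):
RRYYRRRR
RRRRRRRR
RRRRRRRR
RRRRRKRR
RRRRRRWW
RRRRRRWW
RRRRRRWW
RBBBBRRR
RRRRRRRR
After op 2 paint(1,5,Y):
RRYYRRRR
RRRRRYRR
RRRRRRRR
RRRRRKRR
RRRRRRWW
RRRRRRWW
RRRRRRWW
RBBBBRRR
RRRRRRRR
After op 3 paint(6,1,Y):
RRYYRRRR
RRRRRYRR
RRRRRRRR
RRRRRKRR
RRRRRRWW
RRRRRRWW
RYRRRRWW
RBBBBRRR
RRRRRRRR
After op 4 fill(6,3,G) [57 cells changed]:
GGYYGGGG
GGGGGYGG
GGGGGGGG
GGGGGKGG
GGGGGGWW
GGGGGGWW
GYGGGGWW
GBBBBGGG
GGGGGGGG
After op 5 paint(7,0,W):
GGYYGGGG
GGGGGYGG
GGGGGGGG
GGGGGKGG
GGGGGGWW
GGGGGGWW
GYGGGGWW
WBBBBGGG
GGGGGGGG
After op 6 paint(0,2,R):
GGRYGGGG
GGGGGYGG
GGGGGGGG
GGGGGKGG
GGGGGGWW
GGGGGGWW
GYGGGGWW
WBBBBGGG
GGGGGGGG
After op 7 fill(2,0,R) [56 cells changed]:
RRRYRRRR
RRRRRYRR
RRRRRRRR
RRRRRKRR
RRRRRRWW
RRRRRRWW
RYRRRRWW
WBBBBRRR
RRRRRRRR

Answer: RRRYRRRR
RRRRRYRR
RRRRRRRR
RRRRRKRR
RRRRRRWW
RRRRRRWW
RYRRRRWW
WBBBBRRR
RRRRRRRR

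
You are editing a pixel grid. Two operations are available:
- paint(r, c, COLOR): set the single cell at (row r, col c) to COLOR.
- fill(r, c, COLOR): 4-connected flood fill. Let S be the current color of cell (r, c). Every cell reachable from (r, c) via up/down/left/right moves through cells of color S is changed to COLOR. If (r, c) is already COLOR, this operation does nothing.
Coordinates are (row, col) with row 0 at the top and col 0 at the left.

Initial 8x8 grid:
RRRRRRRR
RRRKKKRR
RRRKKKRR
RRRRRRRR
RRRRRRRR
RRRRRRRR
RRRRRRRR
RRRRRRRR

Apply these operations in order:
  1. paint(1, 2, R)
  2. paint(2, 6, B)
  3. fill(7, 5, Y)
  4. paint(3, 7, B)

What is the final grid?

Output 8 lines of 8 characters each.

Answer: YYYYYYYY
YYYKKKYY
YYYKKKBY
YYYYYYYB
YYYYYYYY
YYYYYYYY
YYYYYYYY
YYYYYYYY

Derivation:
After op 1 paint(1,2,R):
RRRRRRRR
RRRKKKRR
RRRKKKRR
RRRRRRRR
RRRRRRRR
RRRRRRRR
RRRRRRRR
RRRRRRRR
After op 2 paint(2,6,B):
RRRRRRRR
RRRKKKRR
RRRKKKBR
RRRRRRRR
RRRRRRRR
RRRRRRRR
RRRRRRRR
RRRRRRRR
After op 3 fill(7,5,Y) [57 cells changed]:
YYYYYYYY
YYYKKKYY
YYYKKKBY
YYYYYYYY
YYYYYYYY
YYYYYYYY
YYYYYYYY
YYYYYYYY
After op 4 paint(3,7,B):
YYYYYYYY
YYYKKKYY
YYYKKKBY
YYYYYYYB
YYYYYYYY
YYYYYYYY
YYYYYYYY
YYYYYYYY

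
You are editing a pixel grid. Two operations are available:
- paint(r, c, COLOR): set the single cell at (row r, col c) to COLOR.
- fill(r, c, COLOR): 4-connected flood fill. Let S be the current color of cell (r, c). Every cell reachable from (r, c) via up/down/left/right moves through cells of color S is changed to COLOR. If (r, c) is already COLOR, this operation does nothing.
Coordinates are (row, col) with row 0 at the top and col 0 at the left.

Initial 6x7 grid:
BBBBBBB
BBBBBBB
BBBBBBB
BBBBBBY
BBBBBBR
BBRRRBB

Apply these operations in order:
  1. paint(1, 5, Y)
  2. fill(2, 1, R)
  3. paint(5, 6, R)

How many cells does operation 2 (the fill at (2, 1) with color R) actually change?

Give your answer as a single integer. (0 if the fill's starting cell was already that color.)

Answer: 36

Derivation:
After op 1 paint(1,5,Y):
BBBBBBB
BBBBBYB
BBBBBBB
BBBBBBY
BBBBBBR
BBRRRBB
After op 2 fill(2,1,R) [36 cells changed]:
RRRRRRR
RRRRRYR
RRRRRRR
RRRRRRY
RRRRRRR
RRRRRRR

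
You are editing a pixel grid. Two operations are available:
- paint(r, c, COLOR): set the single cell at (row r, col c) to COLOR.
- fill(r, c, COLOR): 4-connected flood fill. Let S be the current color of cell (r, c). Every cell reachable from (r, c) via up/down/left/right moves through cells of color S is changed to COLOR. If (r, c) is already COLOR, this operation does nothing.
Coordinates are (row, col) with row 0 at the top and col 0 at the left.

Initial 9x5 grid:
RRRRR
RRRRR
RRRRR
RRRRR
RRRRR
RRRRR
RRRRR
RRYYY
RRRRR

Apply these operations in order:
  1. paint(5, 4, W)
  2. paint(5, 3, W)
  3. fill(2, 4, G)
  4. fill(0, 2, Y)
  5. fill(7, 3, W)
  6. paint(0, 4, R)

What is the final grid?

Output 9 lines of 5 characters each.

After op 1 paint(5,4,W):
RRRRR
RRRRR
RRRRR
RRRRR
RRRRR
RRRRW
RRRRR
RRYYY
RRRRR
After op 2 paint(5,3,W):
RRRRR
RRRRR
RRRRR
RRRRR
RRRRR
RRRWW
RRRRR
RRYYY
RRRRR
After op 3 fill(2,4,G) [40 cells changed]:
GGGGG
GGGGG
GGGGG
GGGGG
GGGGG
GGGWW
GGGGG
GGYYY
GGGGG
After op 4 fill(0,2,Y) [40 cells changed]:
YYYYY
YYYYY
YYYYY
YYYYY
YYYYY
YYYWW
YYYYY
YYYYY
YYYYY
After op 5 fill(7,3,W) [43 cells changed]:
WWWWW
WWWWW
WWWWW
WWWWW
WWWWW
WWWWW
WWWWW
WWWWW
WWWWW
After op 6 paint(0,4,R):
WWWWR
WWWWW
WWWWW
WWWWW
WWWWW
WWWWW
WWWWW
WWWWW
WWWWW

Answer: WWWWR
WWWWW
WWWWW
WWWWW
WWWWW
WWWWW
WWWWW
WWWWW
WWWWW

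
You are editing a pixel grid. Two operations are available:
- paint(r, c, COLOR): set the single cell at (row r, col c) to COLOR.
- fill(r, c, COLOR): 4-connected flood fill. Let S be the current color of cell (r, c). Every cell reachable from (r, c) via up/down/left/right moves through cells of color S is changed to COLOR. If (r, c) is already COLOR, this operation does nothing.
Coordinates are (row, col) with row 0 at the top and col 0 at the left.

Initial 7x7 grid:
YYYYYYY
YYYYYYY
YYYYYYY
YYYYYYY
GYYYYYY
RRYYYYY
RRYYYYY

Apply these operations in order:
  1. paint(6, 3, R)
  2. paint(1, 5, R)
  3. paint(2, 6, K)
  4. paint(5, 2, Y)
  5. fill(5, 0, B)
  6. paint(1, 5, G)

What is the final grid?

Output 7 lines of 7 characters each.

After op 1 paint(6,3,R):
YYYYYYY
YYYYYYY
YYYYYYY
YYYYYYY
GYYYYYY
RRYYYYY
RRYRYYY
After op 2 paint(1,5,R):
YYYYYYY
YYYYYRY
YYYYYYY
YYYYYYY
GYYYYYY
RRYYYYY
RRYRYYY
After op 3 paint(2,6,K):
YYYYYYY
YYYYYRY
YYYYYYK
YYYYYYY
GYYYYYY
RRYYYYY
RRYRYYY
After op 4 paint(5,2,Y):
YYYYYYY
YYYYYRY
YYYYYYK
YYYYYYY
GYYYYYY
RRYYYYY
RRYRYYY
After op 5 fill(5,0,B) [4 cells changed]:
YYYYYYY
YYYYYRY
YYYYYYK
YYYYYYY
GYYYYYY
BBYYYYY
BBYRYYY
After op 6 paint(1,5,G):
YYYYYYY
YYYYYGY
YYYYYYK
YYYYYYY
GYYYYYY
BBYYYYY
BBYRYYY

Answer: YYYYYYY
YYYYYGY
YYYYYYK
YYYYYYY
GYYYYYY
BBYYYYY
BBYRYYY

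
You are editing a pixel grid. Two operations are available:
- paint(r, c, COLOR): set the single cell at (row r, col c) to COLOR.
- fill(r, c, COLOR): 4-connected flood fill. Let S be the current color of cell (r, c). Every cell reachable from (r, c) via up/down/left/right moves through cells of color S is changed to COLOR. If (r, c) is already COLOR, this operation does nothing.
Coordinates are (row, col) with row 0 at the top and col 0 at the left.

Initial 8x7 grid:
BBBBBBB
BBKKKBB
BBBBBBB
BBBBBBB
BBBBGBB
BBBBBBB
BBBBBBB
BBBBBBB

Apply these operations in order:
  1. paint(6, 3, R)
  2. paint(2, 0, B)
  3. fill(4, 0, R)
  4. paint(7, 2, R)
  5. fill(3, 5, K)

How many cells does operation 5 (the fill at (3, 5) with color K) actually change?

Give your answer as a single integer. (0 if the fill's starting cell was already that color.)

Answer: 52

Derivation:
After op 1 paint(6,3,R):
BBBBBBB
BBKKKBB
BBBBBBB
BBBBBBB
BBBBGBB
BBBBBBB
BBBRBBB
BBBBBBB
After op 2 paint(2,0,B):
BBBBBBB
BBKKKBB
BBBBBBB
BBBBBBB
BBBBGBB
BBBBBBB
BBBRBBB
BBBBBBB
After op 3 fill(4,0,R) [51 cells changed]:
RRRRRRR
RRKKKRR
RRRRRRR
RRRRRRR
RRRRGRR
RRRRRRR
RRRRRRR
RRRRRRR
After op 4 paint(7,2,R):
RRRRRRR
RRKKKRR
RRRRRRR
RRRRRRR
RRRRGRR
RRRRRRR
RRRRRRR
RRRRRRR
After op 5 fill(3,5,K) [52 cells changed]:
KKKKKKK
KKKKKKK
KKKKKKK
KKKKKKK
KKKKGKK
KKKKKKK
KKKKKKK
KKKKKKK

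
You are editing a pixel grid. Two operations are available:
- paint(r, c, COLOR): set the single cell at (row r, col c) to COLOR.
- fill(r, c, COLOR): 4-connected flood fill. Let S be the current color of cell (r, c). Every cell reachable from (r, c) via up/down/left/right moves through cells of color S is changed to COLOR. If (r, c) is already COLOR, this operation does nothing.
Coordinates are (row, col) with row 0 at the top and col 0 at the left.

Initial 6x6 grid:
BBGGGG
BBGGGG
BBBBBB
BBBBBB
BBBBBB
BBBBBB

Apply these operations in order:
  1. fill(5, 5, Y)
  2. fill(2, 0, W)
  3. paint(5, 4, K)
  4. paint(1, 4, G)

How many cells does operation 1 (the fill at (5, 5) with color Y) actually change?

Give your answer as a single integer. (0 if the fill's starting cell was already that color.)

Answer: 28

Derivation:
After op 1 fill(5,5,Y) [28 cells changed]:
YYGGGG
YYGGGG
YYYYYY
YYYYYY
YYYYYY
YYYYYY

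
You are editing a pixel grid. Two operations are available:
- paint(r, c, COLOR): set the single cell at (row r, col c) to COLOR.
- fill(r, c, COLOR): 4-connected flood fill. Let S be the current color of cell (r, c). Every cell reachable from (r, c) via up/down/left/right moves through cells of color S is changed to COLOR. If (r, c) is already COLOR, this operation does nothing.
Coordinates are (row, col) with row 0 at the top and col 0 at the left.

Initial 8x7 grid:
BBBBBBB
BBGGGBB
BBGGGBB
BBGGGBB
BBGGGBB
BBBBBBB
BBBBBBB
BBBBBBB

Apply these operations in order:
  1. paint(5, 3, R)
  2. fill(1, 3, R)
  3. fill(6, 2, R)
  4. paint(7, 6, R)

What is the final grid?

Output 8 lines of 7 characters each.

Answer: RRRRRRR
RRRRRRR
RRRRRRR
RRRRRRR
RRRRRRR
RRRRRRR
RRRRRRR
RRRRRRR

Derivation:
After op 1 paint(5,3,R):
BBBBBBB
BBGGGBB
BBGGGBB
BBGGGBB
BBGGGBB
BBBRBBB
BBBBBBB
BBBBBBB
After op 2 fill(1,3,R) [12 cells changed]:
BBBBBBB
BBRRRBB
BBRRRBB
BBRRRBB
BBRRRBB
BBBRBBB
BBBBBBB
BBBBBBB
After op 3 fill(6,2,R) [43 cells changed]:
RRRRRRR
RRRRRRR
RRRRRRR
RRRRRRR
RRRRRRR
RRRRRRR
RRRRRRR
RRRRRRR
After op 4 paint(7,6,R):
RRRRRRR
RRRRRRR
RRRRRRR
RRRRRRR
RRRRRRR
RRRRRRR
RRRRRRR
RRRRRRR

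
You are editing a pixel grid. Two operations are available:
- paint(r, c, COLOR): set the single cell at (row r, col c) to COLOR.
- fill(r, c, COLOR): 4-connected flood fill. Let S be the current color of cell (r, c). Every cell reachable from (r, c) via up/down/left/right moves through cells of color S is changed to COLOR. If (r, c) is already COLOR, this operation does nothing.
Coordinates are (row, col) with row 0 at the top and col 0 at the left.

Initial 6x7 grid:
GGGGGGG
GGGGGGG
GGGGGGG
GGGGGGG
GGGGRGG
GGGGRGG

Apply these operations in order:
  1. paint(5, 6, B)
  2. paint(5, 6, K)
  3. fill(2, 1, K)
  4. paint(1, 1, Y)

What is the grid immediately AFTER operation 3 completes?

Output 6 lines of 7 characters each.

After op 1 paint(5,6,B):
GGGGGGG
GGGGGGG
GGGGGGG
GGGGGGG
GGGGRGG
GGGGRGB
After op 2 paint(5,6,K):
GGGGGGG
GGGGGGG
GGGGGGG
GGGGGGG
GGGGRGG
GGGGRGK
After op 3 fill(2,1,K) [39 cells changed]:
KKKKKKK
KKKKKKK
KKKKKKK
KKKKKKK
KKKKRKK
KKKKRKK

Answer: KKKKKKK
KKKKKKK
KKKKKKK
KKKKKKK
KKKKRKK
KKKKRKK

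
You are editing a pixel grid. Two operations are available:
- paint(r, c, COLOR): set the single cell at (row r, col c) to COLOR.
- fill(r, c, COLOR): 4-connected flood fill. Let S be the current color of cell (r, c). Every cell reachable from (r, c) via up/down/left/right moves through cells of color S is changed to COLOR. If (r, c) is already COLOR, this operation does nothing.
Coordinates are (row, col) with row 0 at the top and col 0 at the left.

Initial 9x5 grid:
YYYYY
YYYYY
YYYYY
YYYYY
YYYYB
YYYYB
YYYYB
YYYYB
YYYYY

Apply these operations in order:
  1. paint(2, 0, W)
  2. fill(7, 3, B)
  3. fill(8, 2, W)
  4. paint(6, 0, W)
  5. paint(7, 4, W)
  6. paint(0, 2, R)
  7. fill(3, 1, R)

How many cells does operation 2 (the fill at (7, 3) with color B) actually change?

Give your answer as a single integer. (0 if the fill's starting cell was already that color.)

Answer: 40

Derivation:
After op 1 paint(2,0,W):
YYYYY
YYYYY
WYYYY
YYYYY
YYYYB
YYYYB
YYYYB
YYYYB
YYYYY
After op 2 fill(7,3,B) [40 cells changed]:
BBBBB
BBBBB
WBBBB
BBBBB
BBBBB
BBBBB
BBBBB
BBBBB
BBBBB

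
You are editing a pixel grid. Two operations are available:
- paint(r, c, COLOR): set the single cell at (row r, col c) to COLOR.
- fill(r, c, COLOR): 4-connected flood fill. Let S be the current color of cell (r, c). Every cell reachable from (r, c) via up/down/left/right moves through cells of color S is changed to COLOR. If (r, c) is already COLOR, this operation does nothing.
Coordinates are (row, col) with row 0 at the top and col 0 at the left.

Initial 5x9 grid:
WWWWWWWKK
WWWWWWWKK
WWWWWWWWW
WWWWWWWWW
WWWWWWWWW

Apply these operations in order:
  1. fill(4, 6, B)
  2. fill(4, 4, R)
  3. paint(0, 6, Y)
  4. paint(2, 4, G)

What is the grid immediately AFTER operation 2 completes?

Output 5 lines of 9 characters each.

Answer: RRRRRRRKK
RRRRRRRKK
RRRRRRRRR
RRRRRRRRR
RRRRRRRRR

Derivation:
After op 1 fill(4,6,B) [41 cells changed]:
BBBBBBBKK
BBBBBBBKK
BBBBBBBBB
BBBBBBBBB
BBBBBBBBB
After op 2 fill(4,4,R) [41 cells changed]:
RRRRRRRKK
RRRRRRRKK
RRRRRRRRR
RRRRRRRRR
RRRRRRRRR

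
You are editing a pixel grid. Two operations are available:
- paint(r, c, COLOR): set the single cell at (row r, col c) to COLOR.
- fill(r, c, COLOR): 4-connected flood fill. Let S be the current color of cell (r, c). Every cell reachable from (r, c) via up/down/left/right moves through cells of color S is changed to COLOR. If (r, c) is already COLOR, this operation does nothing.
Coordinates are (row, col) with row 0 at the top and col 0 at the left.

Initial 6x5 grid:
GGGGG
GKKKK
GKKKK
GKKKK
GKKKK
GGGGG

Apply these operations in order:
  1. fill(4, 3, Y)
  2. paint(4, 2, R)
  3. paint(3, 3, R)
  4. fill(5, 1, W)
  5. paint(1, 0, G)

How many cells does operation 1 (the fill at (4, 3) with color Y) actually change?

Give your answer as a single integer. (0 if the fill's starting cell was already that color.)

After op 1 fill(4,3,Y) [16 cells changed]:
GGGGG
GYYYY
GYYYY
GYYYY
GYYYY
GGGGG

Answer: 16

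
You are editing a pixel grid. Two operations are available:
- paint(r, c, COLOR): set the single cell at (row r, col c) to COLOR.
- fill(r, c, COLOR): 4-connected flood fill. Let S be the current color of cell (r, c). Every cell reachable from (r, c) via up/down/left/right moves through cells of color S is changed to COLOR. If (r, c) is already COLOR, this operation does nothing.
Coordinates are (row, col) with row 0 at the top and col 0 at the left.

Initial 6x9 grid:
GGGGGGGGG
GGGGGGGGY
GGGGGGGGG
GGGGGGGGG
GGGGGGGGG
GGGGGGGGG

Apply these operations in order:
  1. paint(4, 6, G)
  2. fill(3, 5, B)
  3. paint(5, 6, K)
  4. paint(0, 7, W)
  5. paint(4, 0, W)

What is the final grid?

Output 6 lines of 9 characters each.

After op 1 paint(4,6,G):
GGGGGGGGG
GGGGGGGGY
GGGGGGGGG
GGGGGGGGG
GGGGGGGGG
GGGGGGGGG
After op 2 fill(3,5,B) [53 cells changed]:
BBBBBBBBB
BBBBBBBBY
BBBBBBBBB
BBBBBBBBB
BBBBBBBBB
BBBBBBBBB
After op 3 paint(5,6,K):
BBBBBBBBB
BBBBBBBBY
BBBBBBBBB
BBBBBBBBB
BBBBBBBBB
BBBBBBKBB
After op 4 paint(0,7,W):
BBBBBBBWB
BBBBBBBBY
BBBBBBBBB
BBBBBBBBB
BBBBBBBBB
BBBBBBKBB
After op 5 paint(4,0,W):
BBBBBBBWB
BBBBBBBBY
BBBBBBBBB
BBBBBBBBB
WBBBBBBBB
BBBBBBKBB

Answer: BBBBBBBWB
BBBBBBBBY
BBBBBBBBB
BBBBBBBBB
WBBBBBBBB
BBBBBBKBB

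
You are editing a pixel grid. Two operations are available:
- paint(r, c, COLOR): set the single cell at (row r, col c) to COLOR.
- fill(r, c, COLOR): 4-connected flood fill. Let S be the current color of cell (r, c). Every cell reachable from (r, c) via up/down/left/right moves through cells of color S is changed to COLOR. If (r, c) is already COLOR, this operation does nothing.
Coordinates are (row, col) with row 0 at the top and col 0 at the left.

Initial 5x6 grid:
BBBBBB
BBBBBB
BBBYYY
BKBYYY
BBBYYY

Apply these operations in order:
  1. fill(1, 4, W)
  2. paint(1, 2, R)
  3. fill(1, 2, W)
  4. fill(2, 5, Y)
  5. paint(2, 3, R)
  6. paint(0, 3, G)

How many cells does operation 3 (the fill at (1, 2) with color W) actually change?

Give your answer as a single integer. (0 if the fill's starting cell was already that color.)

After op 1 fill(1,4,W) [20 cells changed]:
WWWWWW
WWWWWW
WWWYYY
WKWYYY
WWWYYY
After op 2 paint(1,2,R):
WWWWWW
WWRWWW
WWWYYY
WKWYYY
WWWYYY
After op 3 fill(1,2,W) [1 cells changed]:
WWWWWW
WWWWWW
WWWYYY
WKWYYY
WWWYYY

Answer: 1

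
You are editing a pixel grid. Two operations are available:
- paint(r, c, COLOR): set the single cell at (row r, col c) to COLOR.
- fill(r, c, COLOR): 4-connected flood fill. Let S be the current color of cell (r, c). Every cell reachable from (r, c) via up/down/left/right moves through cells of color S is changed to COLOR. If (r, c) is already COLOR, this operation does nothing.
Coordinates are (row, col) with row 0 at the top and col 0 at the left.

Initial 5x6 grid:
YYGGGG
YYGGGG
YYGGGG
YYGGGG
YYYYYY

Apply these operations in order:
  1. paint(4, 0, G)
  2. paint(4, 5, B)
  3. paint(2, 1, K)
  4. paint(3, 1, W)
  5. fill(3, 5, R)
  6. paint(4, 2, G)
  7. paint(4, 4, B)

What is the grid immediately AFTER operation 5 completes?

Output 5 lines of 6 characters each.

Answer: YYRRRR
YYRRRR
YKRRRR
YWRRRR
GYYYYB

Derivation:
After op 1 paint(4,0,G):
YYGGGG
YYGGGG
YYGGGG
YYGGGG
GYYYYY
After op 2 paint(4,5,B):
YYGGGG
YYGGGG
YYGGGG
YYGGGG
GYYYYB
After op 3 paint(2,1,K):
YYGGGG
YYGGGG
YKGGGG
YYGGGG
GYYYYB
After op 4 paint(3,1,W):
YYGGGG
YYGGGG
YKGGGG
YWGGGG
GYYYYB
After op 5 fill(3,5,R) [16 cells changed]:
YYRRRR
YYRRRR
YKRRRR
YWRRRR
GYYYYB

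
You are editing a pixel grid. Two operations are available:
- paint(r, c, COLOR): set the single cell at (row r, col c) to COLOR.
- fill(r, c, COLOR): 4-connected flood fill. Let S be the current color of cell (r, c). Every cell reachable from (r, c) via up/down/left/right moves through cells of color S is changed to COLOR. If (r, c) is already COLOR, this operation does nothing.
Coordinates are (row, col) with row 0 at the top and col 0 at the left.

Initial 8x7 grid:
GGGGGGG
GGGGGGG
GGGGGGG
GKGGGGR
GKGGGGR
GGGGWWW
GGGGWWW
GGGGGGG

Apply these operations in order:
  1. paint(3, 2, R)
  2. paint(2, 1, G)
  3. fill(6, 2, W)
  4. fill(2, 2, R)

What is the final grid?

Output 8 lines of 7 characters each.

Answer: RRRRRRR
RRRRRRR
RRRRRRR
RKRRRRR
RKRRRRR
RRRRRRR
RRRRRRR
RRRRRRR

Derivation:
After op 1 paint(3,2,R):
GGGGGGG
GGGGGGG
GGGGGGG
GKRGGGR
GKGGGGR
GGGGWWW
GGGGWWW
GGGGGGG
After op 2 paint(2,1,G):
GGGGGGG
GGGGGGG
GGGGGGG
GKRGGGR
GKGGGGR
GGGGWWW
GGGGWWW
GGGGGGG
After op 3 fill(6,2,W) [45 cells changed]:
WWWWWWW
WWWWWWW
WWWWWWW
WKRWWWR
WKWWWWR
WWWWWWW
WWWWWWW
WWWWWWW
After op 4 fill(2,2,R) [51 cells changed]:
RRRRRRR
RRRRRRR
RRRRRRR
RKRRRRR
RKRRRRR
RRRRRRR
RRRRRRR
RRRRRRR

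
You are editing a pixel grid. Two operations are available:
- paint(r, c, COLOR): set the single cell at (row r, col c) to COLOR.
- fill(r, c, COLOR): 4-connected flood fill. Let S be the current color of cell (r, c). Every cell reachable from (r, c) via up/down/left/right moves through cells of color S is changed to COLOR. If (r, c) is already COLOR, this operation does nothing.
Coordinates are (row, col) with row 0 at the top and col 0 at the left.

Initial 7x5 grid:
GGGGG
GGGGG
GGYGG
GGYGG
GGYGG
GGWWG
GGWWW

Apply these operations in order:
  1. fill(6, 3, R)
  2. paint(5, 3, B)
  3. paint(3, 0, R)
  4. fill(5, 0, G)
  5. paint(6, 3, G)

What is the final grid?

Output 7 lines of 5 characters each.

Answer: GGGGG
GGGGG
GGYGG
RGYGG
GGYGG
GGRBG
GGRGR

Derivation:
After op 1 fill(6,3,R) [5 cells changed]:
GGGGG
GGGGG
GGYGG
GGYGG
GGYGG
GGRRG
GGRRR
After op 2 paint(5,3,B):
GGGGG
GGGGG
GGYGG
GGYGG
GGYGG
GGRBG
GGRRR
After op 3 paint(3,0,R):
GGGGG
GGGGG
GGYGG
RGYGG
GGYGG
GGRBG
GGRRR
After op 4 fill(5,0,G) [0 cells changed]:
GGGGG
GGGGG
GGYGG
RGYGG
GGYGG
GGRBG
GGRRR
After op 5 paint(6,3,G):
GGGGG
GGGGG
GGYGG
RGYGG
GGYGG
GGRBG
GGRGR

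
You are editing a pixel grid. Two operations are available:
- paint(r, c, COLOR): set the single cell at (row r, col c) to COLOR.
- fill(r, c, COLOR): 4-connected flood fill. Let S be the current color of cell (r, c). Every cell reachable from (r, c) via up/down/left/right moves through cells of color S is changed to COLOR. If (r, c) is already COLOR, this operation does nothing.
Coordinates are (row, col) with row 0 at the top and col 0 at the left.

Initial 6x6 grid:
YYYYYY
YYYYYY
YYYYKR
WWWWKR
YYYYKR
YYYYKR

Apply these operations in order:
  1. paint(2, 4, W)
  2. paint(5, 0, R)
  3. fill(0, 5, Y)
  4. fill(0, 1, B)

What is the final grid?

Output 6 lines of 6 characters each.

After op 1 paint(2,4,W):
YYYYYY
YYYYYY
YYYYWR
WWWWKR
YYYYKR
YYYYKR
After op 2 paint(5,0,R):
YYYYYY
YYYYYY
YYYYWR
WWWWKR
YYYYKR
RYYYKR
After op 3 fill(0,5,Y) [0 cells changed]:
YYYYYY
YYYYYY
YYYYWR
WWWWKR
YYYYKR
RYYYKR
After op 4 fill(0,1,B) [16 cells changed]:
BBBBBB
BBBBBB
BBBBWR
WWWWKR
YYYYKR
RYYYKR

Answer: BBBBBB
BBBBBB
BBBBWR
WWWWKR
YYYYKR
RYYYKR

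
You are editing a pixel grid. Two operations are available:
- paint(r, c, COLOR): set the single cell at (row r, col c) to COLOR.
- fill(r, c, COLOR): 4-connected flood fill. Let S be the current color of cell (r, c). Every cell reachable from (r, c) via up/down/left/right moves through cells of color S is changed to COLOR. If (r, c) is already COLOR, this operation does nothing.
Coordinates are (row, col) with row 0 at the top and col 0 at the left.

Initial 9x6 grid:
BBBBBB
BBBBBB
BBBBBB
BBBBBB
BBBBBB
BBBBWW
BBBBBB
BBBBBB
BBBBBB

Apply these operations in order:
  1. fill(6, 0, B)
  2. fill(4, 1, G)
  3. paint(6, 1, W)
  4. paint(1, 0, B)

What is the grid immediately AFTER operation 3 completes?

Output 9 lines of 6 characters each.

Answer: GGGGGG
GGGGGG
GGGGGG
GGGGGG
GGGGGG
GGGGWW
GWGGGG
GGGGGG
GGGGGG

Derivation:
After op 1 fill(6,0,B) [0 cells changed]:
BBBBBB
BBBBBB
BBBBBB
BBBBBB
BBBBBB
BBBBWW
BBBBBB
BBBBBB
BBBBBB
After op 2 fill(4,1,G) [52 cells changed]:
GGGGGG
GGGGGG
GGGGGG
GGGGGG
GGGGGG
GGGGWW
GGGGGG
GGGGGG
GGGGGG
After op 3 paint(6,1,W):
GGGGGG
GGGGGG
GGGGGG
GGGGGG
GGGGGG
GGGGWW
GWGGGG
GGGGGG
GGGGGG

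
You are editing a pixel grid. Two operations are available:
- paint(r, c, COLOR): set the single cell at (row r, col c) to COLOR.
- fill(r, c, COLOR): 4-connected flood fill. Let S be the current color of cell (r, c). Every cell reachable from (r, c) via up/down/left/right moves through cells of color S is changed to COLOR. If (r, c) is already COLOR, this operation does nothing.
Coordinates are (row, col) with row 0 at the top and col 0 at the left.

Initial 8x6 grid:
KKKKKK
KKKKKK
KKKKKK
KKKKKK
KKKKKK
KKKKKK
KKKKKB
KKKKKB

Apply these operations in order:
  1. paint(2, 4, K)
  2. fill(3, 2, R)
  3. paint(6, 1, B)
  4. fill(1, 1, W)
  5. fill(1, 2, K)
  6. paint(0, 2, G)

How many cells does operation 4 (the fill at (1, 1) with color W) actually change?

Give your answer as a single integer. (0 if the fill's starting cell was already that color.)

Answer: 45

Derivation:
After op 1 paint(2,4,K):
KKKKKK
KKKKKK
KKKKKK
KKKKKK
KKKKKK
KKKKKK
KKKKKB
KKKKKB
After op 2 fill(3,2,R) [46 cells changed]:
RRRRRR
RRRRRR
RRRRRR
RRRRRR
RRRRRR
RRRRRR
RRRRRB
RRRRRB
After op 3 paint(6,1,B):
RRRRRR
RRRRRR
RRRRRR
RRRRRR
RRRRRR
RRRRRR
RBRRRB
RRRRRB
After op 4 fill(1,1,W) [45 cells changed]:
WWWWWW
WWWWWW
WWWWWW
WWWWWW
WWWWWW
WWWWWW
WBWWWB
WWWWWB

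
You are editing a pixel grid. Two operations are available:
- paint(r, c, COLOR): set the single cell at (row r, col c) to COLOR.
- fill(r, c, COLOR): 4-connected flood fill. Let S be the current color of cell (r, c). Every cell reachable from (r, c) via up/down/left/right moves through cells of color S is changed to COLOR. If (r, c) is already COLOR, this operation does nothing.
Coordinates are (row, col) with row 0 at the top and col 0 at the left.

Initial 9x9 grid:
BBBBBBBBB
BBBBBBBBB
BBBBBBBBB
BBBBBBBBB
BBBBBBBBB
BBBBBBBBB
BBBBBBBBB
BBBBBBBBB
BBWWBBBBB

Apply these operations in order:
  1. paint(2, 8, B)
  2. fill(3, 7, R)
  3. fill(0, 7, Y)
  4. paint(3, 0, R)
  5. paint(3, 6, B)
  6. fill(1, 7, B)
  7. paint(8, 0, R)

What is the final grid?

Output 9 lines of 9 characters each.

Answer: BBBBBBBBB
BBBBBBBBB
BBBBBBBBB
RBBBBBBBB
BBBBBBBBB
BBBBBBBBB
BBBBBBBBB
BBBBBBBBB
RBWWBBBBB

Derivation:
After op 1 paint(2,8,B):
BBBBBBBBB
BBBBBBBBB
BBBBBBBBB
BBBBBBBBB
BBBBBBBBB
BBBBBBBBB
BBBBBBBBB
BBBBBBBBB
BBWWBBBBB
After op 2 fill(3,7,R) [79 cells changed]:
RRRRRRRRR
RRRRRRRRR
RRRRRRRRR
RRRRRRRRR
RRRRRRRRR
RRRRRRRRR
RRRRRRRRR
RRRRRRRRR
RRWWRRRRR
After op 3 fill(0,7,Y) [79 cells changed]:
YYYYYYYYY
YYYYYYYYY
YYYYYYYYY
YYYYYYYYY
YYYYYYYYY
YYYYYYYYY
YYYYYYYYY
YYYYYYYYY
YYWWYYYYY
After op 4 paint(3,0,R):
YYYYYYYYY
YYYYYYYYY
YYYYYYYYY
RYYYYYYYY
YYYYYYYYY
YYYYYYYYY
YYYYYYYYY
YYYYYYYYY
YYWWYYYYY
After op 5 paint(3,6,B):
YYYYYYYYY
YYYYYYYYY
YYYYYYYYY
RYYYYYBYY
YYYYYYYYY
YYYYYYYYY
YYYYYYYYY
YYYYYYYYY
YYWWYYYYY
After op 6 fill(1,7,B) [77 cells changed]:
BBBBBBBBB
BBBBBBBBB
BBBBBBBBB
RBBBBBBBB
BBBBBBBBB
BBBBBBBBB
BBBBBBBBB
BBBBBBBBB
BBWWBBBBB
After op 7 paint(8,0,R):
BBBBBBBBB
BBBBBBBBB
BBBBBBBBB
RBBBBBBBB
BBBBBBBBB
BBBBBBBBB
BBBBBBBBB
BBBBBBBBB
RBWWBBBBB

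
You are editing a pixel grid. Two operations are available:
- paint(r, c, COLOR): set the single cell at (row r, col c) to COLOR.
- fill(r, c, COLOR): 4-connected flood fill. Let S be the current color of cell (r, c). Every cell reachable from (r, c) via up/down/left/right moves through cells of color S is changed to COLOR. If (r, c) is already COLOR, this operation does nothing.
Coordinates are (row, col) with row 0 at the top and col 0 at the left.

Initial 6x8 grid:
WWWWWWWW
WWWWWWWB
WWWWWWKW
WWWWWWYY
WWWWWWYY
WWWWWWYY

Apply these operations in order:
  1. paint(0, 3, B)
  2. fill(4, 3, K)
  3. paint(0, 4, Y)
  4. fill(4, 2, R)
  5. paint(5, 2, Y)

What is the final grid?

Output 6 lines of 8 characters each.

After op 1 paint(0,3,B):
WWWBWWWW
WWWWWWWB
WWWWWWKW
WWWWWWYY
WWWWWWYY
WWWWWWYY
After op 2 fill(4,3,K) [38 cells changed]:
KKKBKKKK
KKKKKKKB
KKKKKKKW
KKKKKKYY
KKKKKKYY
KKKKKKYY
After op 3 paint(0,4,Y):
KKKBYKKK
KKKKKKKB
KKKKKKKW
KKKKKKYY
KKKKKKYY
KKKKKKYY
After op 4 fill(4,2,R) [38 cells changed]:
RRRBYRRR
RRRRRRRB
RRRRRRRW
RRRRRRYY
RRRRRRYY
RRRRRRYY
After op 5 paint(5,2,Y):
RRRBYRRR
RRRRRRRB
RRRRRRRW
RRRRRRYY
RRRRRRYY
RRYRRRYY

Answer: RRRBYRRR
RRRRRRRB
RRRRRRRW
RRRRRRYY
RRRRRRYY
RRYRRRYY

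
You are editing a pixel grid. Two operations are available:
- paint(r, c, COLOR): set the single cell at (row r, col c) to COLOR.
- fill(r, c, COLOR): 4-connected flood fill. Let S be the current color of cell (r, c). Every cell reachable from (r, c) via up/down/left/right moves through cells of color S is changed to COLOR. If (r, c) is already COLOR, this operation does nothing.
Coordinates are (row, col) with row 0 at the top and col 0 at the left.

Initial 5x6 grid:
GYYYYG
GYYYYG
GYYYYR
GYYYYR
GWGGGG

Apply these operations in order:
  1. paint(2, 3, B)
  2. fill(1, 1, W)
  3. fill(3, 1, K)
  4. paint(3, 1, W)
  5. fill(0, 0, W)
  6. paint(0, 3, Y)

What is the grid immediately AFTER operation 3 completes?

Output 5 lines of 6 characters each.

After op 1 paint(2,3,B):
GYYYYG
GYYYYG
GYYBYR
GYYYYR
GWGGGG
After op 2 fill(1,1,W) [15 cells changed]:
GWWWWG
GWWWWG
GWWBWR
GWWWWR
GWGGGG
After op 3 fill(3,1,K) [16 cells changed]:
GKKKKG
GKKKKG
GKKBKR
GKKKKR
GKGGGG

Answer: GKKKKG
GKKKKG
GKKBKR
GKKKKR
GKGGGG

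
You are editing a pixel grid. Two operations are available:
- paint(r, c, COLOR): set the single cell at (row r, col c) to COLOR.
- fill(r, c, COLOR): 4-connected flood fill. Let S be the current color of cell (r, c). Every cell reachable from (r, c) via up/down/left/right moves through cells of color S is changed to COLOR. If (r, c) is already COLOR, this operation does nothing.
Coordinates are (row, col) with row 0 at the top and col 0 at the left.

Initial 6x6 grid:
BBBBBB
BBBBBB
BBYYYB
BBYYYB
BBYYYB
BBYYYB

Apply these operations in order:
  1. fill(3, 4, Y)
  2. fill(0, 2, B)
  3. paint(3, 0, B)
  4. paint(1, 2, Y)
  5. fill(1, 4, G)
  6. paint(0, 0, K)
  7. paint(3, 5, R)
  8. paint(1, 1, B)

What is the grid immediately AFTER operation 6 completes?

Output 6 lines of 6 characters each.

After op 1 fill(3,4,Y) [0 cells changed]:
BBBBBB
BBBBBB
BBYYYB
BBYYYB
BBYYYB
BBYYYB
After op 2 fill(0,2,B) [0 cells changed]:
BBBBBB
BBBBBB
BBYYYB
BBYYYB
BBYYYB
BBYYYB
After op 3 paint(3,0,B):
BBBBBB
BBBBBB
BBYYYB
BBYYYB
BBYYYB
BBYYYB
After op 4 paint(1,2,Y):
BBBBBB
BBYBBB
BBYYYB
BBYYYB
BBYYYB
BBYYYB
After op 5 fill(1,4,G) [23 cells changed]:
GGGGGG
GGYGGG
GGYYYG
GGYYYG
GGYYYG
GGYYYG
After op 6 paint(0,0,K):
KGGGGG
GGYGGG
GGYYYG
GGYYYG
GGYYYG
GGYYYG

Answer: KGGGGG
GGYGGG
GGYYYG
GGYYYG
GGYYYG
GGYYYG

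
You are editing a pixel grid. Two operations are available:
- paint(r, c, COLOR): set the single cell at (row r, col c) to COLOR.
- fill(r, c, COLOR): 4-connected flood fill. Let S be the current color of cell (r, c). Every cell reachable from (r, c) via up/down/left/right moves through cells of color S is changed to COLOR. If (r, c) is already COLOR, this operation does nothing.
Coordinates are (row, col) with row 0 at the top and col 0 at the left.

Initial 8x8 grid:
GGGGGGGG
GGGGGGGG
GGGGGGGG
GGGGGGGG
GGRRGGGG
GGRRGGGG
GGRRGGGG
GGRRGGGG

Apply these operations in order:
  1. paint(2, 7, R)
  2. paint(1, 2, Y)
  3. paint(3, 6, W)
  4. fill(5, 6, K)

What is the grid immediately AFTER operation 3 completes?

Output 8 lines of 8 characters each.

Answer: GGGGGGGG
GGYGGGGG
GGGGGGGR
GGGGGGWG
GGRRGGGG
GGRRGGGG
GGRRGGGG
GGRRGGGG

Derivation:
After op 1 paint(2,7,R):
GGGGGGGG
GGGGGGGG
GGGGGGGR
GGGGGGGG
GGRRGGGG
GGRRGGGG
GGRRGGGG
GGRRGGGG
After op 2 paint(1,2,Y):
GGGGGGGG
GGYGGGGG
GGGGGGGR
GGGGGGGG
GGRRGGGG
GGRRGGGG
GGRRGGGG
GGRRGGGG
After op 3 paint(3,6,W):
GGGGGGGG
GGYGGGGG
GGGGGGGR
GGGGGGWG
GGRRGGGG
GGRRGGGG
GGRRGGGG
GGRRGGGG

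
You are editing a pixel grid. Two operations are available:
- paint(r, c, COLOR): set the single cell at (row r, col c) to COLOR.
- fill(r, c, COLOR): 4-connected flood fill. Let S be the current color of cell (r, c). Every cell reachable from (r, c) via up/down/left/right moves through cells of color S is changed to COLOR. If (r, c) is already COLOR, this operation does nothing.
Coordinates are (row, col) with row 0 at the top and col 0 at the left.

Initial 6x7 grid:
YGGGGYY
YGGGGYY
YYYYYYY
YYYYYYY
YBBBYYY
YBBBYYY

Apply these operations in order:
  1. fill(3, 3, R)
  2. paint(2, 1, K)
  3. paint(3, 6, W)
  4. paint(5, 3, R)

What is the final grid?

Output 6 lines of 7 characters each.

Answer: RGGGGRR
RGGGGRR
RKRRRRR
RRRRRRW
RBBBRRR
RBBRRRR

Derivation:
After op 1 fill(3,3,R) [28 cells changed]:
RGGGGRR
RGGGGRR
RRRRRRR
RRRRRRR
RBBBRRR
RBBBRRR
After op 2 paint(2,1,K):
RGGGGRR
RGGGGRR
RKRRRRR
RRRRRRR
RBBBRRR
RBBBRRR
After op 3 paint(3,6,W):
RGGGGRR
RGGGGRR
RKRRRRR
RRRRRRW
RBBBRRR
RBBBRRR
After op 4 paint(5,3,R):
RGGGGRR
RGGGGRR
RKRRRRR
RRRRRRW
RBBBRRR
RBBRRRR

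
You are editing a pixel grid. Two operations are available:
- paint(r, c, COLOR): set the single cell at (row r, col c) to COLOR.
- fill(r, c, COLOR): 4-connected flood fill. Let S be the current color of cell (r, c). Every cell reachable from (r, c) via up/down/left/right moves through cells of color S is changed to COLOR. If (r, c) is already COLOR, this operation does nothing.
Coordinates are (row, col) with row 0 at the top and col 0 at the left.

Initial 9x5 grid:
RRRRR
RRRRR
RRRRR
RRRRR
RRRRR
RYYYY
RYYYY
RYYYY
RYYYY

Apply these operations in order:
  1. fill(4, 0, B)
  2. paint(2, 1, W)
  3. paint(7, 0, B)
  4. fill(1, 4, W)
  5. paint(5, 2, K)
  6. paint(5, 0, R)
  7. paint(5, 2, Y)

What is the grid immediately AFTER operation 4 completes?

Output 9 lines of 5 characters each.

After op 1 fill(4,0,B) [29 cells changed]:
BBBBB
BBBBB
BBBBB
BBBBB
BBBBB
BYYYY
BYYYY
BYYYY
BYYYY
After op 2 paint(2,1,W):
BBBBB
BBBBB
BWBBB
BBBBB
BBBBB
BYYYY
BYYYY
BYYYY
BYYYY
After op 3 paint(7,0,B):
BBBBB
BBBBB
BWBBB
BBBBB
BBBBB
BYYYY
BYYYY
BYYYY
BYYYY
After op 4 fill(1,4,W) [28 cells changed]:
WWWWW
WWWWW
WWWWW
WWWWW
WWWWW
WYYYY
WYYYY
WYYYY
WYYYY

Answer: WWWWW
WWWWW
WWWWW
WWWWW
WWWWW
WYYYY
WYYYY
WYYYY
WYYYY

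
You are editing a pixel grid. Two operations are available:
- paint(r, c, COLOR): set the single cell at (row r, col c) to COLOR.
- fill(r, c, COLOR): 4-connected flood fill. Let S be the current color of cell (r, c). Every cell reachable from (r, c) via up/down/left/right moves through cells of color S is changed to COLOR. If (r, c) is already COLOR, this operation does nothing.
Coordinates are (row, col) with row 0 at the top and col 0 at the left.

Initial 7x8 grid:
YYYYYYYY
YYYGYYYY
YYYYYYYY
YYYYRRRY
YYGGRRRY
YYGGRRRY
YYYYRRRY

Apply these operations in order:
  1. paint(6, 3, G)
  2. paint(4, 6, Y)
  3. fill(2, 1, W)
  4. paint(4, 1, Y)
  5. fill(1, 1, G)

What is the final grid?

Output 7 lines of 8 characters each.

After op 1 paint(6,3,G):
YYYYYYYY
YYYGYYYY
YYYYYYYY
YYYYRRRY
YYGGRRRY
YYGGRRRY
YYYGRRRY
After op 2 paint(4,6,Y):
YYYYYYYY
YYYGYYYY
YYYYYYYY
YYYYRRRY
YYGGRRYY
YYGGRRRY
YYYGRRRY
After op 3 fill(2,1,W) [39 cells changed]:
WWWWWWWW
WWWGWWWW
WWWWWWWW
WWWWRRRW
WWGGRRWW
WWGGRRRW
WWWGRRRW
After op 4 paint(4,1,Y):
WWWWWWWW
WWWGWWWW
WWWWWWWW
WWWWRRRW
WYGGRRWW
WWGGRRRW
WWWGRRRW
After op 5 fill(1,1,G) [38 cells changed]:
GGGGGGGG
GGGGGGGG
GGGGGGGG
GGGGRRRG
GYGGRRGG
GGGGRRRG
GGGGRRRG

Answer: GGGGGGGG
GGGGGGGG
GGGGGGGG
GGGGRRRG
GYGGRRGG
GGGGRRRG
GGGGRRRG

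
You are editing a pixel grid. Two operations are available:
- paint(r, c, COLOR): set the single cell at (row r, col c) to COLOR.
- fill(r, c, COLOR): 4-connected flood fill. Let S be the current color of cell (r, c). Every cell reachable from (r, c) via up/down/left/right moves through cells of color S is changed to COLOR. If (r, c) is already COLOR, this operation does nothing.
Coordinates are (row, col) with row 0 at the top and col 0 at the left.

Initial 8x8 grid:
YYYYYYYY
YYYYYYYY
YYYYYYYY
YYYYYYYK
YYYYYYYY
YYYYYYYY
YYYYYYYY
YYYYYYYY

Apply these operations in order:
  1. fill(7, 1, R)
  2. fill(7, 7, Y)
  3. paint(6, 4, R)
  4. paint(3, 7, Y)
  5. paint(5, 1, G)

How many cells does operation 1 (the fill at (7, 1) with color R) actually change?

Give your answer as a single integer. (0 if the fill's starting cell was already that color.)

Answer: 63

Derivation:
After op 1 fill(7,1,R) [63 cells changed]:
RRRRRRRR
RRRRRRRR
RRRRRRRR
RRRRRRRK
RRRRRRRR
RRRRRRRR
RRRRRRRR
RRRRRRRR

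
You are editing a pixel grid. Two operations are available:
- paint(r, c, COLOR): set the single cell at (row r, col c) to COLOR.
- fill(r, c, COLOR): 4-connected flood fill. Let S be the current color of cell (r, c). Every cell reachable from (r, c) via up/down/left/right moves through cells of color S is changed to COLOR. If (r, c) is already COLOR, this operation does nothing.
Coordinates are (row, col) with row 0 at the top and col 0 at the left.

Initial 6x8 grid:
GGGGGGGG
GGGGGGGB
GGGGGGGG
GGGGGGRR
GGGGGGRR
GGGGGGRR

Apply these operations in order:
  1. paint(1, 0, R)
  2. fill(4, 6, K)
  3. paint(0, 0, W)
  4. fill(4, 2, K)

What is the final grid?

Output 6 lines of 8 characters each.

After op 1 paint(1,0,R):
GGGGGGGG
RGGGGGGB
GGGGGGGG
GGGGGGRR
GGGGGGRR
GGGGGGRR
After op 2 fill(4,6,K) [6 cells changed]:
GGGGGGGG
RGGGGGGB
GGGGGGGG
GGGGGGKK
GGGGGGKK
GGGGGGKK
After op 3 paint(0,0,W):
WGGGGGGG
RGGGGGGB
GGGGGGGG
GGGGGGKK
GGGGGGKK
GGGGGGKK
After op 4 fill(4,2,K) [39 cells changed]:
WKKKKKKK
RKKKKKKB
KKKKKKKK
KKKKKKKK
KKKKKKKK
KKKKKKKK

Answer: WKKKKKKK
RKKKKKKB
KKKKKKKK
KKKKKKKK
KKKKKKKK
KKKKKKKK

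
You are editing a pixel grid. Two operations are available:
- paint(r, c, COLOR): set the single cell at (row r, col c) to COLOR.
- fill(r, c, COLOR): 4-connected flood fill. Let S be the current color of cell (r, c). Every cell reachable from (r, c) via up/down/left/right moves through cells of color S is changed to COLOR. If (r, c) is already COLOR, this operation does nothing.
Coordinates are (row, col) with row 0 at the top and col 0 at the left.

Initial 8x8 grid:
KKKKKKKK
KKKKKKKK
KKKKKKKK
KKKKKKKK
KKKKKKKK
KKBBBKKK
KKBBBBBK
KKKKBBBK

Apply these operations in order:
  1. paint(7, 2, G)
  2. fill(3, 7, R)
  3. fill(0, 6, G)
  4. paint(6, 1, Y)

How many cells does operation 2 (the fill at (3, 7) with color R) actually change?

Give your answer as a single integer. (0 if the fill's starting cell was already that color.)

After op 1 paint(7,2,G):
KKKKKKKK
KKKKKKKK
KKKKKKKK
KKKKKKKK
KKKKKKKK
KKBBBKKK
KKBBBBBK
KKGKBBBK
After op 2 fill(3,7,R) [51 cells changed]:
RRRRRRRR
RRRRRRRR
RRRRRRRR
RRRRRRRR
RRRRRRRR
RRBBBRRR
RRBBBBBR
RRGKBBBR

Answer: 51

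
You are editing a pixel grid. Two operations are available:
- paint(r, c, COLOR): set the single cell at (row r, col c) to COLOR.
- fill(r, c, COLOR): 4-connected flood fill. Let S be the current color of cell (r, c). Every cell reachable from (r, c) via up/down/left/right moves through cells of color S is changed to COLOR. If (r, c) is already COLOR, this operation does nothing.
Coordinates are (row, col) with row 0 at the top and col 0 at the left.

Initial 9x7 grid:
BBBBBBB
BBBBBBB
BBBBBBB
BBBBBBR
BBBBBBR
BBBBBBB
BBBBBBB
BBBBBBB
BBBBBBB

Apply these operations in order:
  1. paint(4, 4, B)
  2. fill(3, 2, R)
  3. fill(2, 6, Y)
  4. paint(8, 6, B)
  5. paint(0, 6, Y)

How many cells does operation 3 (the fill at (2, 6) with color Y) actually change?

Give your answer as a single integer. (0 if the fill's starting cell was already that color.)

After op 1 paint(4,4,B):
BBBBBBB
BBBBBBB
BBBBBBB
BBBBBBR
BBBBBBR
BBBBBBB
BBBBBBB
BBBBBBB
BBBBBBB
After op 2 fill(3,2,R) [61 cells changed]:
RRRRRRR
RRRRRRR
RRRRRRR
RRRRRRR
RRRRRRR
RRRRRRR
RRRRRRR
RRRRRRR
RRRRRRR
After op 3 fill(2,6,Y) [63 cells changed]:
YYYYYYY
YYYYYYY
YYYYYYY
YYYYYYY
YYYYYYY
YYYYYYY
YYYYYYY
YYYYYYY
YYYYYYY

Answer: 63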